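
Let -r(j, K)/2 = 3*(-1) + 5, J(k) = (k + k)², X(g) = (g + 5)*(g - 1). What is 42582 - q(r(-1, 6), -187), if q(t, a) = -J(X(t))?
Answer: 42682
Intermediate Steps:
X(g) = (-1 + g)*(5 + g) (X(g) = (5 + g)*(-1 + g) = (-1 + g)*(5 + g))
J(k) = 4*k² (J(k) = (2*k)² = 4*k²)
r(j, K) = -4 (r(j, K) = -2*(3*(-1) + 5) = -2*(-3 + 5) = -2*2 = -4)
q(t, a) = -4*(-5 + t² + 4*t)²
42582 - q(r(-1, 6), -187) = 42582 - (-4)*(-5 + (-4)² + 4*(-4))² = 42582 - (-4)*(-5 + 16 - 16)² = 42582 - (-4)*(-5)² = 42582 - (-4)*25 = 42582 - 1*(-100) = 42582 + 100 = 42682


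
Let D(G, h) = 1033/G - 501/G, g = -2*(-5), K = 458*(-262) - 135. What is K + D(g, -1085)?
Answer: -600389/5 ≈ -1.2008e+5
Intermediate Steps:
K = -120131 (K = -119996 - 135 = -120131)
g = 10
D(G, h) = 532/G
K + D(g, -1085) = -120131 + 532/10 = -120131 + 532*(1/10) = -120131 + 266/5 = -600389/5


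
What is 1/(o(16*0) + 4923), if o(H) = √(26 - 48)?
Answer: 4923/24235951 - I*√22/24235951 ≈ 0.00020313 - 1.9353e-7*I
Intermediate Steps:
o(H) = I*√22 (o(H) = √(-22) = I*√22)
1/(o(16*0) + 4923) = 1/(I*√22 + 4923) = 1/(4923 + I*√22)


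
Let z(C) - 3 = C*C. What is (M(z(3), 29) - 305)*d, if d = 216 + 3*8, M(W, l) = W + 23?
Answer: -64800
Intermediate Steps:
z(C) = 3 + C² (z(C) = 3 + C*C = 3 + C²)
M(W, l) = 23 + W
d = 240 (d = 216 + 24 = 240)
(M(z(3), 29) - 305)*d = ((23 + (3 + 3²)) - 305)*240 = ((23 + (3 + 9)) - 305)*240 = ((23 + 12) - 305)*240 = (35 - 305)*240 = -270*240 = -64800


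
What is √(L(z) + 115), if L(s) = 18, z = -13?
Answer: √133 ≈ 11.533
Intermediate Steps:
√(L(z) + 115) = √(18 + 115) = √133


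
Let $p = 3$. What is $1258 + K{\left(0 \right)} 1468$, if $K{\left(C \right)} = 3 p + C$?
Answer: $14470$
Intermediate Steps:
$K{\left(C \right)} = 9 + C$ ($K{\left(C \right)} = 3 \cdot 3 + C = 9 + C$)
$1258 + K{\left(0 \right)} 1468 = 1258 + \left(9 + 0\right) 1468 = 1258 + 9 \cdot 1468 = 1258 + 13212 = 14470$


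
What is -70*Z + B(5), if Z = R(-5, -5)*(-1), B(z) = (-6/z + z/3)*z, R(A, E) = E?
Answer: -1043/3 ≈ -347.67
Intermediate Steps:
B(z) = z*(-6/z + z/3) (B(z) = (-6/z + z*(⅓))*z = (-6/z + z/3)*z = z*(-6/z + z/3))
Z = 5 (Z = -5*(-1) = 5)
-70*Z + B(5) = -70*5 + (-6 + (⅓)*5²) = -350 + (-6 + (⅓)*25) = -350 + (-6 + 25/3) = -350 + 7/3 = -1043/3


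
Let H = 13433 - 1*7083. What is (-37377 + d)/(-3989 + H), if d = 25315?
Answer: -12062/2361 ≈ -5.1088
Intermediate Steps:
H = 6350 (H = 13433 - 7083 = 6350)
(-37377 + d)/(-3989 + H) = (-37377 + 25315)/(-3989 + 6350) = -12062/2361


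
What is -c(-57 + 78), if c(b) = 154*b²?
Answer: -67914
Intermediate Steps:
-c(-57 + 78) = -154*(-57 + 78)² = -154*21² = -154*441 = -1*67914 = -67914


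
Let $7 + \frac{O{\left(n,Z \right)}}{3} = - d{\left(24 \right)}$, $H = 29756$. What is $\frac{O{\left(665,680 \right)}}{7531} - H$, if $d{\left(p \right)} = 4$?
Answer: $- \frac{224092469}{7531} \approx -29756.0$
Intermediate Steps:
$O{\left(n,Z \right)} = -33$ ($O{\left(n,Z \right)} = -21 + 3 \left(\left(-1\right) 4\right) = -21 + 3 \left(-4\right) = -21 - 12 = -33$)
$\frac{O{\left(665,680 \right)}}{7531} - H = - \frac{33}{7531} - 29756 = - \frac{224092469}{7531}$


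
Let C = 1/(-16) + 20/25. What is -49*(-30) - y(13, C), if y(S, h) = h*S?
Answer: 116833/80 ≈ 1460.4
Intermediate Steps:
C = 59/80 (C = 1*(-1/16) + 20*(1/25) = -1/16 + ⅘ = 59/80 ≈ 0.73750)
y(S, h) = S*h
-49*(-30) - y(13, C) = -49*(-30) - 13*59/80 = 1470 - 1*767/80 = 1470 - 767/80 = 116833/80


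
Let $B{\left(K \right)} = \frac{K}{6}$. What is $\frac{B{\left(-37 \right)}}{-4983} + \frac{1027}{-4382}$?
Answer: $- \frac{7635778}{32753259} \approx -0.23313$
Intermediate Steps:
$B{\left(K \right)} = \frac{K}{6}$ ($B{\left(K \right)} = K \frac{1}{6} = \frac{K}{6}$)
$\frac{B{\left(-37 \right)}}{-4983} + \frac{1027}{-4382} = \frac{\frac{1}{6} \left(-37\right)}{-4983} + \frac{1027}{-4382} = \left(- \frac{37}{6}\right) \left(- \frac{1}{4983}\right) + 1027 \left(- \frac{1}{4382}\right) = \frac{37}{29898} - \frac{1027}{4382} = - \frac{7635778}{32753259}$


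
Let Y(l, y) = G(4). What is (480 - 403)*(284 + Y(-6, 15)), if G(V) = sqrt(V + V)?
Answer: 21868 + 154*sqrt(2) ≈ 22086.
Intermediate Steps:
G(V) = sqrt(2)*sqrt(V) (G(V) = sqrt(2*V) = sqrt(2)*sqrt(V))
Y(l, y) = 2*sqrt(2) (Y(l, y) = sqrt(2)*sqrt(4) = sqrt(2)*2 = 2*sqrt(2))
(480 - 403)*(284 + Y(-6, 15)) = (480 - 403)*(284 + 2*sqrt(2)) = 77*(284 + 2*sqrt(2)) = 21868 + 154*sqrt(2)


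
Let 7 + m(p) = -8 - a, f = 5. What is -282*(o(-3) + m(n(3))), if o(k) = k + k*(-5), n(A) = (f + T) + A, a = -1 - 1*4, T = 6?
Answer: -564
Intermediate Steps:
a = -5 (a = -1 - 4 = -5)
n(A) = 11 + A (n(A) = (5 + 6) + A = 11 + A)
m(p) = -10 (m(p) = -7 + (-8 - 1*(-5)) = -7 + (-8 + 5) = -7 - 3 = -10)
o(k) = -4*k (o(k) = k - 5*k = -4*k)
-282*(o(-3) + m(n(3))) = -282*(-4*(-3) - 10) = -282*(12 - 10) = -282*2 = -564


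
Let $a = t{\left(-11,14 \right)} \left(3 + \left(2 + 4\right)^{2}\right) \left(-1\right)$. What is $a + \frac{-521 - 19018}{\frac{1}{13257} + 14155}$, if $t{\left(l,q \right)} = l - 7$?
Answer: $\frac{131473262349}{187652836} \approx 700.62$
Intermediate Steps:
$t{\left(l,q \right)} = -7 + l$
$a = 702$ ($a = \left(-7 - 11\right) \left(3 + \left(2 + 4\right)^{2}\right) \left(-1\right) = - 18 \left(3 + 6^{2}\right) \left(-1\right) = - 18 \left(3 + 36\right) \left(-1\right) = - 18 \cdot 39 \left(-1\right) = \left(-18\right) \left(-39\right) = 702$)
$a + \frac{-521 - 19018}{\frac{1}{13257} + 14155} = 702 + \frac{-521 - 19018}{\frac{1}{13257} + 14155} = 702 - \frac{19539}{\frac{1}{13257} + 14155} = 702 - \frac{19539}{\frac{187652836}{13257}} = 702 - \frac{259028523}{187652836} = \frac{131473262349}{187652836}$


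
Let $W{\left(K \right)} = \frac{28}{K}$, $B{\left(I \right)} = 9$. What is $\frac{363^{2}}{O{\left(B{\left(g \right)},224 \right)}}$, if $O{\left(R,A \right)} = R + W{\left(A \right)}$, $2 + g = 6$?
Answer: $\frac{1054152}{73} \approx 14440.0$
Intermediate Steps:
$g = 4$ ($g = -2 + 6 = 4$)
$O{\left(R,A \right)} = R + \frac{28}{A}$
$\frac{363^{2}}{O{\left(B{\left(g \right)},224 \right)}} = \frac{363^{2}}{9 + \frac{28}{224}} = \frac{131769}{9 + 28 \cdot \frac{1}{224}} = \frac{131769}{9 + \frac{1}{8}} = \frac{131769}{\frac{73}{8}} = 131769 \cdot \frac{8}{73} = \frac{1054152}{73}$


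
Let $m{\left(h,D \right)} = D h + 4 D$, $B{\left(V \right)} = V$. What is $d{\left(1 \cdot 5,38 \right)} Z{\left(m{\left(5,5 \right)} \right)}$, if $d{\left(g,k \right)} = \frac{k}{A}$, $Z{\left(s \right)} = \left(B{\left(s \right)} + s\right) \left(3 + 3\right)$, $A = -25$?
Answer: $- \frac{4104}{5} \approx -820.8$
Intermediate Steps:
$m{\left(h,D \right)} = 4 D + D h$
$Z{\left(s \right)} = 12 s$ ($Z{\left(s \right)} = \left(s + s\right) \left(3 + 3\right) = 2 s 6 = 12 s$)
$d{\left(g,k \right)} = - \frac{k}{25}$ ($d{\left(g,k \right)} = \frac{k}{-25} = k \left(- \frac{1}{25}\right) = - \frac{k}{25}$)
$d{\left(1 \cdot 5,38 \right)} Z{\left(m{\left(5,5 \right)} \right)} = \left(- \frac{1}{25}\right) 38 \cdot 12 \cdot 5 \left(4 + 5\right) = - \frac{38 \cdot 12 \cdot 5 \cdot 9}{25} = - \frac{38 \cdot 12 \cdot 45}{25} = \left(- \frac{38}{25}\right) 540 = - \frac{4104}{5}$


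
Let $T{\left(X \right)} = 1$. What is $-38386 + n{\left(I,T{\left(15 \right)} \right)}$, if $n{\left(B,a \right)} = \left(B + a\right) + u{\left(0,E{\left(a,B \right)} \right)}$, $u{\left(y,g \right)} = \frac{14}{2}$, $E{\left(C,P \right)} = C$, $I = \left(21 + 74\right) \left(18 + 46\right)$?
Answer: $-32298$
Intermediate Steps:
$I = 6080$ ($I = 95 \cdot 64 = 6080$)
$u{\left(y,g \right)} = 7$ ($u{\left(y,g \right)} = 14 \cdot \frac{1}{2} = 7$)
$n{\left(B,a \right)} = 7 + B + a$ ($n{\left(B,a \right)} = \left(B + a\right) + 7 = 7 + B + a$)
$-38386 + n{\left(I,T{\left(15 \right)} \right)} = -38386 + \left(7 + 6080 + 1\right) = -38386 + 6088 = -32298$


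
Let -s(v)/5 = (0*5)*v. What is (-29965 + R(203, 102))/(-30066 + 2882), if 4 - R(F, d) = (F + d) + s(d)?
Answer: 15133/13592 ≈ 1.1134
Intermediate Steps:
s(v) = 0 (s(v) = -5*0*5*v = -0*v = -5*0 = 0)
R(F, d) = 4 - F - d (R(F, d) = 4 - ((F + d) + 0) = 4 - (F + d) = 4 + (-F - d) = 4 - F - d)
(-29965 + R(203, 102))/(-30066 + 2882) = (-29965 + (4 - 1*203 - 1*102))/(-30066 + 2882) = (-29965 + (4 - 203 - 102))/(-27184) = (-29965 - 301)*(-1/27184) = -30266*(-1/27184) = 15133/13592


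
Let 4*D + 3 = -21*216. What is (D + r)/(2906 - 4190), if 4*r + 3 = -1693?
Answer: 6235/5136 ≈ 1.2140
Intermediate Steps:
r = -424 (r = -¾ + (¼)*(-1693) = -¾ - 1693/4 = -424)
D = -4539/4 (D = -¾ + (-21*216)/4 = -¾ + (¼)*(-4536) = -¾ - 1134 = -4539/4 ≈ -1134.8)
(D + r)/(2906 - 4190) = (-4539/4 - 424)/(2906 - 4190) = -6235/4/(-1284) = -6235/4*(-1/1284) = 6235/5136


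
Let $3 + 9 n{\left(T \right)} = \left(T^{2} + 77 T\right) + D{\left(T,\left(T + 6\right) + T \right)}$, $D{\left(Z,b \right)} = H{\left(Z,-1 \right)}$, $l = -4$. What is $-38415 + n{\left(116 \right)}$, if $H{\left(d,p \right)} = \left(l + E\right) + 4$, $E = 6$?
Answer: $- \frac{323344}{9} \approx -35927.0$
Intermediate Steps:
$H{\left(d,p \right)} = 6$ ($H{\left(d,p \right)} = \left(-4 + 6\right) + 4 = 2 + 4 = 6$)
$D{\left(Z,b \right)} = 6$
$n{\left(T \right)} = \frac{1}{3} + \frac{T^{2}}{9} + \frac{77 T}{9}$ ($n{\left(T \right)} = - \frac{1}{3} + \frac{\left(T^{2} + 77 T\right) + 6}{9} = - \frac{1}{3} + \frac{6 + T^{2} + 77 T}{9} = - \frac{1}{3} + \left(\frac{2}{3} + \frac{T^{2}}{9} + \frac{77 T}{9}\right) = \frac{1}{3} + \frac{T^{2}}{9} + \frac{77 T}{9}$)
$-38415 + n{\left(116 \right)} = -38415 + \left(\frac{1}{3} + \frac{116^{2}}{9} + \frac{77}{9} \cdot 116\right) = -38415 + \left(\frac{1}{3} + \frac{1}{9} \cdot 13456 + \frac{8932}{9}\right) = -38415 + \left(\frac{1}{3} + \frac{13456}{9} + \frac{8932}{9}\right) = -38415 + \frac{22391}{9} = - \frac{323344}{9}$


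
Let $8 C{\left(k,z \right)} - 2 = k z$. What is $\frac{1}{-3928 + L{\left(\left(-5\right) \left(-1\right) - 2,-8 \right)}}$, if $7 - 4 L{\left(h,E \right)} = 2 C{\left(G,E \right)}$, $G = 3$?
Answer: $- \frac{8}{31399} \approx -0.00025479$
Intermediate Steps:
$C{\left(k,z \right)} = \frac{1}{4} + \frac{k z}{8}$
$L{\left(h,E \right)} = \frac{13}{8} - \frac{3 E}{16}$ ($L{\left(h,E \right)} = \frac{7}{4} - \frac{2 \left(\frac{1}{4} + \frac{1}{8} \cdot 3 E\right)}{4} = \frac{7}{4} - \frac{2 \left(\frac{1}{4} + \frac{3 E}{8}\right)}{4} = \frac{7}{4} - \frac{\frac{1}{2} + \frac{3 E}{4}}{4} = \frac{7}{4} - \left(\frac{1}{8} + \frac{3 E}{16}\right) = \frac{13}{8} - \frac{3 E}{16}$)
$\frac{1}{-3928 + L{\left(\left(-5\right) \left(-1\right) - 2,-8 \right)}} = \frac{1}{-3928 + \left(\frac{13}{8} - - \frac{3}{2}\right)} = \frac{1}{-3928 + \left(\frac{13}{8} + \frac{3}{2}\right)} = \frac{1}{-3928 + \frac{25}{8}} = \frac{1}{- \frac{31399}{8}} = - \frac{8}{31399}$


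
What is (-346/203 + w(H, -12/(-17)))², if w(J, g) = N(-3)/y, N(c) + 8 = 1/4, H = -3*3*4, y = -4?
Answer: 573049/10549504 ≈ 0.054320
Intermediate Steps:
H = -36 (H = -9*4 = -36)
N(c) = -31/4 (N(c) = -8 + 1/4 = -8 + ¼ = -31/4)
w(J, g) = 31/16 (w(J, g) = -31/4/(-4) = -31/4*(-¼) = 31/16)
(-346/203 + w(H, -12/(-17)))² = (-346/203 + 31/16)² = (757/3248)² = 573049/10549504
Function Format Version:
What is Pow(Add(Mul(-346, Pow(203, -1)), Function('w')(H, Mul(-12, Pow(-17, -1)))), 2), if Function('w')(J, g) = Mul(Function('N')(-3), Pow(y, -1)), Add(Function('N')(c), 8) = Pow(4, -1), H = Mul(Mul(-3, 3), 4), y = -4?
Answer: Rational(573049, 10549504) ≈ 0.054320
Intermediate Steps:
H = -36 (H = Mul(-9, 4) = -36)
Function('N')(c) = Rational(-31, 4) (Function('N')(c) = Add(-8, Pow(4, -1)) = Add(-8, Rational(1, 4)) = Rational(-31, 4))
Function('w')(J, g) = Rational(31, 16) (Function('w')(J, g) = Mul(Rational(-31, 4), Pow(-4, -1)) = Mul(Rational(-31, 4), Rational(-1, 4)) = Rational(31, 16))
Pow(Add(Mul(-346, Pow(203, -1)), Function('w')(H, Mul(-12, Pow(-17, -1)))), 2) = Pow(Add(Mul(-346, Pow(203, -1)), Rational(31, 16)), 2) = Pow(Add(Mul(-346, Rational(1, 203)), Rational(31, 16)), 2) = Pow(Add(Rational(-346, 203), Rational(31, 16)), 2) = Pow(Rational(757, 3248), 2) = Rational(573049, 10549504)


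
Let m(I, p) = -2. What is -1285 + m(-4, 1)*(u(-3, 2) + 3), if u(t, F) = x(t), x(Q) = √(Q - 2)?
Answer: -1291 - 2*I*√5 ≈ -1291.0 - 4.4721*I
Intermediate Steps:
x(Q) = √(-2 + Q)
u(t, F) = √(-2 + t)
-1285 + m(-4, 1)*(u(-3, 2) + 3) = -1285 - 2*(√(-2 - 3) + 3) = -1285 - 2*(√(-5) + 3) = -1285 - 2*(I*√5 + 3) = -1285 - 2*(3 + I*√5) = -1285 + (-6 - 2*I*√5) = -1291 - 2*I*√5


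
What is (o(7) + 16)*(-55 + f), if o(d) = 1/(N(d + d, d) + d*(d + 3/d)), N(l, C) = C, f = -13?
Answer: -64260/59 ≈ -1089.2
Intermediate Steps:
o(d) = 1/(d + d*(d + 3/d))
(o(7) + 16)*(-55 + f) = (1/(3 + 7 + 7²) + 16)*(-55 - 13) = (1/(3 + 7 + 49) + 16)*(-68) = (1/59 + 16)*(-68) = (945/59)*(-68) = -64260/59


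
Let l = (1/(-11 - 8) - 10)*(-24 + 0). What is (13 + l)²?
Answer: 23338561/361 ≈ 64650.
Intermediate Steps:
l = 4584/19 (l = (1/(-19) - 10)*(-24) = (-1/19 - 10)*(-24) = -191/19*(-24) = 4584/19 ≈ 241.26)
(13 + l)² = (13 + 4584/19)² = (4831/19)² = 23338561/361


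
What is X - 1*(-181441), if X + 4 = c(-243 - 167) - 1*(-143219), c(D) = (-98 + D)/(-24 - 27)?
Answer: 16557964/51 ≈ 3.2467e+5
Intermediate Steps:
c(D) = 98/51 - D/51 (c(D) = (-98 + D)/(-51) = (-98 + D)*(-1/51) = 98/51 - D/51)
X = 7304473/51 (X = -4 + ((98/51 - (-243 - 167)/51) - 1*(-143219)) = -4 + ((98/51 - 1/51*(-410)) + 143219) = -4 + ((98/51 + 410/51) + 143219) = -4 + (508/51 + 143219) = -4 + 7304677/51 = 7304473/51 ≈ 1.4323e+5)
X - 1*(-181441) = 7304473/51 - 1*(-181441) = 7304473/51 + 181441 = 16557964/51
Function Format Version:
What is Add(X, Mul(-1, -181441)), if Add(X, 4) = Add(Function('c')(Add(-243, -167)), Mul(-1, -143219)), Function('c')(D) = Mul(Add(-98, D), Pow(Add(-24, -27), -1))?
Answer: Rational(16557964, 51) ≈ 3.2467e+5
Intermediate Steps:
Function('c')(D) = Add(Rational(98, 51), Mul(Rational(-1, 51), D)) (Function('c')(D) = Mul(Add(-98, D), Pow(-51, -1)) = Mul(Add(-98, D), Rational(-1, 51)) = Add(Rational(98, 51), Mul(Rational(-1, 51), D)))
X = Rational(7304473, 51) (X = Add(-4, Add(Add(Rational(98, 51), Mul(Rational(-1, 51), Add(-243, -167))), Mul(-1, -143219))) = Add(-4, Add(Add(Rational(98, 51), Mul(Rational(-1, 51), -410)), 143219)) = Add(-4, Add(Add(Rational(98, 51), Rational(410, 51)), 143219)) = Add(-4, Add(Rational(508, 51), 143219)) = Add(-4, Rational(7304677, 51)) = Rational(7304473, 51) ≈ 1.4323e+5)
Add(X, Mul(-1, -181441)) = Add(Rational(7304473, 51), Mul(-1, -181441)) = Add(Rational(7304473, 51), 181441) = Rational(16557964, 51)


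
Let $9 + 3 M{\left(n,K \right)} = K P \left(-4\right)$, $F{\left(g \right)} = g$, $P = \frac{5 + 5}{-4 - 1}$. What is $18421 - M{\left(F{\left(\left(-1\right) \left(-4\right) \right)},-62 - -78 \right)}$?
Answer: $\frac{55144}{3} \approx 18381.0$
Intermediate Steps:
$P = -2$ ($P = \frac{10}{-5} = 10 \left(- \frac{1}{5}\right) = -2$)
$M{\left(n,K \right)} = -3 + \frac{8 K}{3}$ ($M{\left(n,K \right)} = -3 + \frac{K \left(-2\right) \left(-4\right)}{3} = -3 + \frac{- 2 K \left(-4\right)}{3} = -3 + \frac{8 K}{3}$)
$18421 - M{\left(F{\left(\left(-1\right) \left(-4\right) \right)},-62 - -78 \right)} = 18421 - \left(-3 + \frac{8 \left(-62 - -78\right)}{3}\right) = 18421 - \left(-3 + \frac{8 \left(-62 + 78\right)}{3}\right) = 18421 - \left(-3 + \frac{8}{3} \cdot 16\right) = 18421 - \left(-3 + \frac{128}{3}\right) = 18421 - \frac{119}{3} = \frac{55144}{3}$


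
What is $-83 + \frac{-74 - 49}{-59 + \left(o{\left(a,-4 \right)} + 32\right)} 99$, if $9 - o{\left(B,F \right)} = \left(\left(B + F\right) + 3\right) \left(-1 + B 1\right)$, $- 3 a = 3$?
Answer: $\frac{941}{2} \approx 470.5$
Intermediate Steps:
$a = -1$ ($a = \left(- \frac{1}{3}\right) 3 = -1$)
$o{\left(B,F \right)} = 9 - \left(-1 + B\right) \left(3 + B + F\right)$ ($o{\left(B,F \right)} = 9 - \left(\left(B + F\right) + 3\right) \left(-1 + B 1\right) = 9 - \left(3 + B + F\right) \left(-1 + B\right) = 9 - \left(-1 + B\right) \left(3 + B + F\right)$)
$-83 + \frac{-74 - 49}{-59 + \left(o{\left(a,-4 \right)} + 32\right)} 99 = -83 + \frac{-74 - 49}{-59 + \left(\left(12 - 4 - \left(-1\right)^{2} - -2 - \left(-1\right) \left(-4\right)\right) + 32\right)} 99 = -83 + - \frac{123}{-59 + \left(\left(12 - 4 - 1 + 2 - 4\right) + 32\right)} 99 = -83 + - \frac{123}{-59 + \left(5 + 32\right)} 99 = -83 + - \frac{123}{-59 + 37} \cdot 99 = -83 + - \frac{123}{-22} \cdot 99 = -83 + \left(-123\right) \left(- \frac{1}{22}\right) 99 = -83 + \frac{123}{22} \cdot 99 = -83 + \frac{1107}{2} = \frac{941}{2}$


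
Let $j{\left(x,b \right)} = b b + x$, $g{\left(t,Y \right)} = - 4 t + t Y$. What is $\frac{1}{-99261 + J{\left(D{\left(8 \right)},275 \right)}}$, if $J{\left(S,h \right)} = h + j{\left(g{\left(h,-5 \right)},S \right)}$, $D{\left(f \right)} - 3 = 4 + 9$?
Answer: $- \frac{1}{101205} \approx -9.8809 \cdot 10^{-6}$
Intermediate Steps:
$D{\left(f \right)} = 16$ ($D{\left(f \right)} = 3 + \left(4 + 9\right) = 3 + 13 = 16$)
$g{\left(t,Y \right)} = - 4 t + Y t$
$j{\left(x,b \right)} = x + b^{2}$ ($j{\left(x,b \right)} = b^{2} + x = x + b^{2}$)
$J{\left(S,h \right)} = S^{2} - 8 h$ ($J{\left(S,h \right)} = h + \left(h \left(-4 - 5\right) + S^{2}\right) = h + \left(h \left(-9\right) + S^{2}\right) = h + \left(- 9 h + S^{2}\right) = h + \left(S^{2} - 9 h\right) = S^{2} - 8 h$)
$\frac{1}{-99261 + J{\left(D{\left(8 \right)},275 \right)}} = \frac{1}{-99261 + \left(16^{2} - 2200\right)} = \frac{1}{-99261 + \left(256 - 2200\right)} = \frac{1}{-99261 - 1944} = \frac{1}{-101205} = - \frac{1}{101205}$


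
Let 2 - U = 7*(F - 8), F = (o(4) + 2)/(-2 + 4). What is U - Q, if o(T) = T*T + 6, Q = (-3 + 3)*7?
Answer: -26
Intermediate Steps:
Q = 0 (Q = 0*7 = 0)
o(T) = 6 + T² (o(T) = T² + 6 = 6 + T²)
F = 12 (F = ((6 + 4²) + 2)/(-2 + 4) = ((6 + 16) + 2)/2 = (22 + 2)*(½) = 24*(½) = 12)
U = -26 (U = 2 - 7*(12 - 8) = 2 - 7*4 = 2 - 1*28 = 2 - 28 = -26)
U - Q = -26 - 1*0 = -26 + 0 = -26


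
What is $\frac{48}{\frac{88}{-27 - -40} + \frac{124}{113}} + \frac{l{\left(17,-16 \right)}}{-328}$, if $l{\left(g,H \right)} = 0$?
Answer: $\frac{5876}{963} \approx 6.1018$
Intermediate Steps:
$\frac{48}{\frac{88}{-27 - -40} + \frac{124}{113}} + \frac{l{\left(17,-16 \right)}}{-328} = \frac{48}{\frac{88}{-27 - -40} + \frac{124}{113}} + \frac{0}{-328} = \frac{48}{\frac{88}{-27 + 40} + 124 \cdot \frac{1}{113}} + 0 \left(- \frac{1}{328}\right) = \frac{48}{\frac{88}{13} + \frac{124}{113}} + 0 = \frac{48}{\frac{11556}{1469}} + 0 = 48 \cdot \frac{1469}{11556} + 0 = \frac{5876}{963} + 0 = \frac{5876}{963}$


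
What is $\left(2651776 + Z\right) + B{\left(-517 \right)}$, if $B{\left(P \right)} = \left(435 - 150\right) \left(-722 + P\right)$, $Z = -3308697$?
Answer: $-1010036$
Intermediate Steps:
$B{\left(P \right)} = -205770 + 285 P$ ($B{\left(P \right)} = 285 \left(-722 + P\right) = -205770 + 285 P$)
$\left(2651776 + Z\right) + B{\left(-517 \right)} = \left(2651776 - 3308697\right) + \left(-205770 + 285 \left(-517\right)\right) = -656921 - 353115 = -1010036$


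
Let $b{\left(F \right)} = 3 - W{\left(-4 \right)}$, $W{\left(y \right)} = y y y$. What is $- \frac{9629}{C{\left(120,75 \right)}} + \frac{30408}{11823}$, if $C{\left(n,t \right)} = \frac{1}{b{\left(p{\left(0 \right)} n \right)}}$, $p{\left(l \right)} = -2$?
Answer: $- \frac{363214061}{563} \approx -6.4514 \cdot 10^{5}$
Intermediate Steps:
$W{\left(y \right)} = y^{3}$ ($W{\left(y \right)} = y^{2} y = y^{3}$)
$b{\left(F \right)} = 67$ ($b{\left(F \right)} = 3 - \left(-4\right)^{3} = 3 - -64 = 3 + 64 = 67$)
$C{\left(n,t \right)} = \frac{1}{67}$
$- \frac{9629}{C{\left(120,75 \right)}} + \frac{30408}{11823} = - 9629 \frac{1}{\frac{1}{67}} + \frac{30408}{11823} = \left(-9629\right) 67 + 30408 \cdot \frac{1}{11823} = -645143 + \frac{1448}{563} = - \frac{363214061}{563}$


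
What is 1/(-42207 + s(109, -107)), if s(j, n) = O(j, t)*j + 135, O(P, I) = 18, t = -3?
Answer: -1/40110 ≈ -2.4931e-5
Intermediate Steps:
s(j, n) = 135 + 18*j (s(j, n) = 18*j + 135 = 135 + 18*j)
1/(-42207 + s(109, -107)) = 1/(-42207 + (135 + 18*109)) = 1/(-42207 + (135 + 1962)) = 1/(-42207 + 2097) = 1/(-40110) = -1/40110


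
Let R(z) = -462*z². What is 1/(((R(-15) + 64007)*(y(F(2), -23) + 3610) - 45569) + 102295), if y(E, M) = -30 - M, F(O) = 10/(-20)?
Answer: -1/143857903 ≈ -6.9513e-9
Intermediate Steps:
F(O) = -½ (F(O) = 10*(-1/20) = -½)
1/(((R(-15) + 64007)*(y(F(2), -23) + 3610) - 45569) + 102295) = 1/(((-462*(-15)² + 64007)*((-30 - 1*(-23)) + 3610) - 45569) + 102295) = 1/(((-462*225 + 64007)*((-30 + 23) + 3610) - 45569) + 102295) = 1/(((-103950 + 64007)*(-7 + 3610) - 45569) + 102295) = 1/((-39943*3603 - 45569) + 102295) = 1/((-143914629 - 45569) + 102295) = 1/(-143960198 + 102295) = 1/(-143857903) = -1/143857903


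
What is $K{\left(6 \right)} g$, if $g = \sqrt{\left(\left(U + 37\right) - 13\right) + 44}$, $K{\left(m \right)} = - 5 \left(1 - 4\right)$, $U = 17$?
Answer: $15 \sqrt{85} \approx 138.29$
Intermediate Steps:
$K{\left(m \right)} = 15$ ($K{\left(m \right)} = \left(-5\right) \left(-3\right) = 15$)
$g = \sqrt{85}$ ($g = \sqrt{\left(\left(17 + 37\right) - 13\right) + 44} = \sqrt{\left(54 - 13\right) + 44} = \sqrt{41 + 44} = \sqrt{85} \approx 9.2195$)
$K{\left(6 \right)} g = 15 \sqrt{85}$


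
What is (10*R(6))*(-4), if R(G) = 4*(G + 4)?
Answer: -1600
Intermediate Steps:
R(G) = 16 + 4*G (R(G) = 4*(4 + G) = 16 + 4*G)
(10*R(6))*(-4) = (10*(16 + 4*6))*(-4) = (10*(16 + 24))*(-4) = (10*40)*(-4) = 400*(-4) = -1600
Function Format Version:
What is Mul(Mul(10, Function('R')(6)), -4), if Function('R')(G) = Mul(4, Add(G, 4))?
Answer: -1600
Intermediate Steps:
Function('R')(G) = Add(16, Mul(4, G)) (Function('R')(G) = Mul(4, Add(4, G)) = Add(16, Mul(4, G)))
Mul(Mul(10, Function('R')(6)), -4) = Mul(Mul(10, Add(16, Mul(4, 6))), -4) = Mul(Mul(10, Add(16, 24)), -4) = Mul(Mul(10, 40), -4) = Mul(400, -4) = -1600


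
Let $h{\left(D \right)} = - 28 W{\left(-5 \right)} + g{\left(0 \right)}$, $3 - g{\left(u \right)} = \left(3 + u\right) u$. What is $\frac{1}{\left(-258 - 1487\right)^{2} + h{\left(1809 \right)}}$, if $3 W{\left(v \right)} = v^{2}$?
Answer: $\frac{3}{9134384} \approx 3.2843 \cdot 10^{-7}$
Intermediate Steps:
$g{\left(u \right)} = 3 - u \left(3 + u\right)$ ($g{\left(u \right)} = 3 - \left(3 + u\right) u = 3 - u \left(3 + u\right)$)
$W{\left(v \right)} = \frac{v^{2}}{3}$
$h{\left(D \right)} = - \frac{691}{3}$ ($h{\left(D \right)} = - 28 \frac{\left(-5\right)^{2}}{3} - -3 = - 28 \cdot \frac{1}{3} \cdot 25 + \left(3 - 0 + 0\right) = \left(-28\right) \frac{25}{3} + \left(3 + 0 + 0\right) = - \frac{700}{3} + 3 = - \frac{691}{3}$)
$\frac{1}{\left(-258 - 1487\right)^{2} + h{\left(1809 \right)}} = \frac{1}{\left(-258 - 1487\right)^{2} - \frac{691}{3}} = \frac{1}{\left(-1745\right)^{2} - \frac{691}{3}} = \frac{1}{3045025 - \frac{691}{3}} = \frac{1}{\frac{9134384}{3}} = \frac{3}{9134384}$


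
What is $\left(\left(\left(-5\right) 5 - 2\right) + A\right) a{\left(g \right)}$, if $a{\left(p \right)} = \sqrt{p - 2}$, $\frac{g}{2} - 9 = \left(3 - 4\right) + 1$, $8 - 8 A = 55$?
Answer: $- \frac{263}{2} \approx -131.5$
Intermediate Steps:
$A = - \frac{47}{8}$ ($A = 1 - \frac{55}{8} = - \frac{47}{8} \approx -5.875$)
$g = 18$ ($g = 18 + 2 \left(\left(3 - 4\right) + 1\right) = 18 + 2 \left(-1 + 1\right) = 18 + 2 \cdot 0 = 18 + 0 = 18$)
$a{\left(p \right)} = \sqrt{-2 + p}$
$\left(\left(\left(-5\right) 5 - 2\right) + A\right) a{\left(g \right)} = \left(\left(\left(-5\right) 5 - 2\right) - \frac{47}{8}\right) \sqrt{-2 + 18} = \left(\left(-25 - 2\right) - \frac{47}{8}\right) \sqrt{16} = \left(-27 - \frac{47}{8}\right) 4 = \left(- \frac{263}{8}\right) 4 = - \frac{263}{2}$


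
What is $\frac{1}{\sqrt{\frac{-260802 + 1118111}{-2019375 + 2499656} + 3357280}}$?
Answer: $\frac{\sqrt{774423648696209909}}{1612438652989} \approx 0.00054577$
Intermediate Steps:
$\frac{1}{\sqrt{\frac{-260802 + 1118111}{-2019375 + 2499656} + 3357280}} = \frac{1}{\sqrt{\frac{857309}{480281} + 3357280}} = \frac{1}{\sqrt{\frac{1612438652989}{480281}}} = \frac{1}{\frac{1}{480281} \sqrt{774423648696209909}} = \frac{\sqrt{774423648696209909}}{1612438652989}$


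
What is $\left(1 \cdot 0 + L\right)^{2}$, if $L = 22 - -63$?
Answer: $7225$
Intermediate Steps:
$L = 85$ ($L = 22 + 63 = 85$)
$\left(1 \cdot 0 + L\right)^{2} = \left(1 \cdot 0 + 85\right)^{2} = \left(0 + 85\right)^{2} = 85^{2} = 7225$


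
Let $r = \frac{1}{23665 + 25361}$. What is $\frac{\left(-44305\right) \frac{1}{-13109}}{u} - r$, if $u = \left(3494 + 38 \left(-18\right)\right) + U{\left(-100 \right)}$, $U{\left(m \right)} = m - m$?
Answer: $\frac{106763032}{90296797677} \approx 0.0011824$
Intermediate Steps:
$U{\left(m \right)} = 0$
$u = 2810$ ($u = \left(3494 + 38 \left(-18\right)\right) + 0 = \left(3494 - 684\right) + 0 = 2810 + 0 = 2810$)
$r = \frac{1}{49026} \approx 2.0397 \cdot 10^{-5}$
$\frac{\left(-44305\right) \frac{1}{-13109}}{u} - r = \frac{\left(-44305\right) \frac{1}{-13109}}{2810} - \frac{1}{49026} = \left(-44305\right) \left(- \frac{1}{13109}\right) \frac{1}{2810} - \frac{1}{49026} = \frac{44305}{13109} \cdot \frac{1}{2810} - \frac{1}{49026} = \frac{8861}{7367258} - \frac{1}{49026} = \frac{106763032}{90296797677}$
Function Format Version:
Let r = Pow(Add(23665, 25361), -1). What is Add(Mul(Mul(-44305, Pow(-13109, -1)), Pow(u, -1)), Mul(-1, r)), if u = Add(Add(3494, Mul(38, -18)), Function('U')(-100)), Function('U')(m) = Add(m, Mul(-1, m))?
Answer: Rational(106763032, 90296797677) ≈ 0.0011824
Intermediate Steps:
Function('U')(m) = 0
u = 2810 (u = Add(Add(3494, Mul(38, -18)), 0) = Add(Add(3494, -684), 0) = Add(2810, 0) = 2810)
r = Rational(1, 49026) (r = Pow(49026, -1) = Rational(1, 49026) ≈ 2.0397e-5)
Add(Mul(Mul(-44305, Pow(-13109, -1)), Pow(u, -1)), Mul(-1, r)) = Add(Mul(Mul(-44305, Pow(-13109, -1)), Pow(2810, -1)), Mul(-1, Rational(1, 49026))) = Add(Mul(Mul(-44305, Rational(-1, 13109)), Rational(1, 2810)), Rational(-1, 49026)) = Add(Mul(Rational(44305, 13109), Rational(1, 2810)), Rational(-1, 49026)) = Add(Rational(8861, 7367258), Rational(-1, 49026)) = Rational(106763032, 90296797677)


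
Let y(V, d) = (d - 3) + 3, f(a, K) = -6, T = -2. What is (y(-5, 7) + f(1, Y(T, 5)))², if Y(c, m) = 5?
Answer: 1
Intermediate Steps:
y(V, d) = d (y(V, d) = (-3 + d) + 3 = d)
(y(-5, 7) + f(1, Y(T, 5)))² = (7 - 6)² = 1² = 1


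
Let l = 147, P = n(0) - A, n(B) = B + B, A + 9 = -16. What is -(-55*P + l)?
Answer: 1228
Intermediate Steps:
A = -25 (A = -9 - 16 = -25)
n(B) = 2*B
P = 25 (P = 2*0 - 1*(-25) = 0 + 25 = 25)
-(-55*P + l) = -(-55*25 + 147) = -(-1375 + 147) = -1*(-1228) = 1228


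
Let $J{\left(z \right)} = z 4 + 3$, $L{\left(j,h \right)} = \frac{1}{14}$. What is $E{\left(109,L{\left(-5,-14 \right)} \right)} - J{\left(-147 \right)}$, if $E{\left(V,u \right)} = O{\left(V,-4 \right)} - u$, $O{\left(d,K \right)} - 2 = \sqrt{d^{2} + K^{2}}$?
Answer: $\frac{8217}{14} + \sqrt{11897} \approx 696.0$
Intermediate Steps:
$L{\left(j,h \right)} = \frac{1}{14}$
$O{\left(d,K \right)} = 2 + \sqrt{K^{2} + d^{2}}$ ($O{\left(d,K \right)} = 2 + \sqrt{d^{2} + K^{2}} = 2 + \sqrt{K^{2} + d^{2}}$)
$E{\left(V,u \right)} = 2 + \sqrt{16 + V^{2}} - u$ ($E{\left(V,u \right)} = \left(2 + \sqrt{\left(-4\right)^{2} + V^{2}}\right) - u = \left(2 + \sqrt{16 + V^{2}}\right) - u = 2 + \sqrt{16 + V^{2}} - u$)
$J{\left(z \right)} = 3 + 4 z$ ($J{\left(z \right)} = 4 z + 3 = 3 + 4 z$)
$E{\left(109,L{\left(-5,-14 \right)} \right)} - J{\left(-147 \right)} = \left(2 + \sqrt{16 + 109^{2}} - \frac{1}{14}\right) - \left(3 + 4 \left(-147\right)\right) = \left(2 + \sqrt{16 + 11881} - \frac{1}{14}\right) - \left(3 - 588\right) = \left(2 + \sqrt{11897} - \frac{1}{14}\right) - -585 = \left(\frac{27}{14} + \sqrt{11897}\right) + 585 = \frac{8217}{14} + \sqrt{11897}$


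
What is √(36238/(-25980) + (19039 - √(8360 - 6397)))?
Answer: √(3212407398090 - 168740100*√1963)/12990 ≈ 137.82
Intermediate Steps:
√(36238/(-25980) + (19039 - √(8360 - 6397))) = √(36238*(-1/25980) + (19039 - √1963)) = √(-18119/12990 + (19039 - √1963)) = √(247298491/12990 - √1963)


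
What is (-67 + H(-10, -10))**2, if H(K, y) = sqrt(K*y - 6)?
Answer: (67 - sqrt(94))**2 ≈ 3283.8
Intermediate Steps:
H(K, y) = sqrt(-6 + K*y)
(-67 + H(-10, -10))**2 = (-67 + sqrt(-6 - 10*(-10)))**2 = (-67 + sqrt(-6 + 100))**2 = (-67 + sqrt(94))**2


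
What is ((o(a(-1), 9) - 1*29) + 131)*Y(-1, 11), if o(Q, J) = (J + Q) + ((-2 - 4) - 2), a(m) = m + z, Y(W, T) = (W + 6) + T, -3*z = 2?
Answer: 4864/3 ≈ 1621.3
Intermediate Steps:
z = -2/3 (z = -1/3*2 = -2/3 ≈ -0.66667)
Y(W, T) = 6 + T + W (Y(W, T) = (6 + W) + T = 6 + T + W)
a(m) = -2/3 + m (a(m) = m - 2/3 = -2/3 + m)
o(Q, J) = -8 + J + Q (o(Q, J) = (J + Q) + (-6 - 2) = (J + Q) - 8 = -8 + J + Q)
((o(a(-1), 9) - 1*29) + 131)*Y(-1, 11) = (((-8 + 9 + (-2/3 - 1)) - 1*29) + 131)*(6 + 11 - 1) = (((-8 + 9 - 5/3) - 29) + 131)*16 = ((-2/3 - 29) + 131)*16 = (-89/3 + 131)*16 = (304/3)*16 = 4864/3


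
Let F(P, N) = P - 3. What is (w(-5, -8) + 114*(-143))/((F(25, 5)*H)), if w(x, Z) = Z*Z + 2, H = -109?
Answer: 738/109 ≈ 6.7706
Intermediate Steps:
w(x, Z) = 2 + Z**2 (w(x, Z) = Z**2 + 2 = 2 + Z**2)
F(P, N) = -3 + P
(w(-5, -8) + 114*(-143))/((F(25, 5)*H)) = ((2 + (-8)**2) + 114*(-143))/(((-3 + 25)*(-109))) = ((2 + 64) - 16302)/((22*(-109))) = (66 - 16302)/(-2398) = -16236*(-1/2398) = 738/109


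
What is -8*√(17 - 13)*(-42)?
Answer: 672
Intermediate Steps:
-8*√(17 - 13)*(-42) = -8*√4*(-42) = -8*2*(-42) = -16*(-42) = 672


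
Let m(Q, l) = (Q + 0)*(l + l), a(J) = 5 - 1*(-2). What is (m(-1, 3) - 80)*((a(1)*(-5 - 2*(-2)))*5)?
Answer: 3010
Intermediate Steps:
a(J) = 7 (a(J) = 5 + 2 = 7)
m(Q, l) = 2*Q*l (m(Q, l) = Q*(2*l) = 2*Q*l)
(m(-1, 3) - 80)*((a(1)*(-5 - 2*(-2)))*5) = (2*(-1)*3 - 80)*((7*(-5 - 2*(-2)))*5) = (-6 - 80)*((7*(-5 + 4))*5) = -86*7*(-1)*5 = -(-602)*5 = -86*(-35) = 3010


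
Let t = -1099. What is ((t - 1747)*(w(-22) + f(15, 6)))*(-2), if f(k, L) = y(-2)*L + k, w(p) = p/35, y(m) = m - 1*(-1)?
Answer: 1667756/35 ≈ 47650.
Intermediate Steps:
y(m) = 1 + m (y(m) = m + 1 = 1 + m)
w(p) = p/35 (w(p) = p*(1/35) = p/35)
f(k, L) = k - L (f(k, L) = (1 - 2)*L + k = -L + k = k - L)
((t - 1747)*(w(-22) + f(15, 6)))*(-2) = ((-1099 - 1747)*((1/35)*(-22) + (15 - 1*6)))*(-2) = -2846*(-22/35 + (15 - 6))*(-2) = -2846*(-22/35 + 9)*(-2) = -2846*293/35*(-2) = -833878/35*(-2) = 1667756/35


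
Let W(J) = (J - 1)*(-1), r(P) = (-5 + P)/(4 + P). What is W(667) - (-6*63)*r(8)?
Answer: -1143/2 ≈ -571.50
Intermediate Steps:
r(P) = (-5 + P)/(4 + P)
W(J) = 1 - J (W(J) = (-1 + J)*(-1) = 1 - J)
W(667) - (-6*63)*r(8) = (1 - 1*667) - (-6*63)*(-5 + 8)/(4 + 8) = (1 - 667) - (-378)*3/12 = -666 - (-378)*(1/12)*3 = -666 - (-378)/4 = -666 - 1*(-189/2) = -666 + 189/2 = -1143/2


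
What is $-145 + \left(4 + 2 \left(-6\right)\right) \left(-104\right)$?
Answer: $687$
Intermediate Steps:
$-145 + \left(4 + 2 \left(-6\right)\right) \left(-104\right) = -145 + \left(4 - 12\right) \left(-104\right) = -145 - -832 = -145 + 832 = 687$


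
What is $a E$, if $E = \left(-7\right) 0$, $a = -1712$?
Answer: $0$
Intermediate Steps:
$E = 0$
$a E = \left(-1712\right) 0 = 0$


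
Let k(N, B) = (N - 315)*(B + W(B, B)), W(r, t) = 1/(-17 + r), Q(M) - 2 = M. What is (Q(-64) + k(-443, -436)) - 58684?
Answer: 123099884/453 ≈ 2.7174e+5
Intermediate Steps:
Q(M) = 2 + M
k(N, B) = (-315 + N)*(B + 1/(-17 + B)) (k(N, B) = (N - 315)*(B + 1/(-17 + B)) = (-315 + N)*(B + 1/(-17 + B)))
(Q(-64) + k(-443, -436)) - 58684 = ((2 - 64) + (-315 - 443 - 436*(-315 - 443)*(-17 - 436))/(-17 - 436)) - 58684 = (-62 + (-315 - 443 - 436*(-758)*(-453))/(-453)) - 58684 = (-62 - (-315 - 443 - 149711064)/453) - 58684 = (-62 - 1/453*(-149711822)) - 58684 = (-62 + 149711822/453) - 58684 = 149683736/453 - 58684 = 123099884/453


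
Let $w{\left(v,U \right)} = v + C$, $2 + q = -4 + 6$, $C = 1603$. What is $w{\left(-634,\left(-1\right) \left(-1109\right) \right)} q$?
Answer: $0$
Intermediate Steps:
$q = 0$ ($q = -2 + \left(-4 + 6\right) = -2 + 2 = 0$)
$w{\left(v,U \right)} = 1603 + v$ ($w{\left(v,U \right)} = v + 1603 = 1603 + v$)
$w{\left(-634,\left(-1\right) \left(-1109\right) \right)} q = \left(1603 - 634\right) 0 = 969 \cdot 0 = 0$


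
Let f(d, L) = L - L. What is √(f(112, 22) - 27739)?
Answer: I*√27739 ≈ 166.55*I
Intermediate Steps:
f(d, L) = 0
√(f(112, 22) - 27739) = √(0 - 27739) = √(-27739) = I*√27739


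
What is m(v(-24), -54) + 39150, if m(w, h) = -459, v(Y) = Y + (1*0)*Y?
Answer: 38691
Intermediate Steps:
v(Y) = Y (v(Y) = Y + 0*Y = Y + 0 = Y)
m(v(-24), -54) + 39150 = -459 + 39150 = 38691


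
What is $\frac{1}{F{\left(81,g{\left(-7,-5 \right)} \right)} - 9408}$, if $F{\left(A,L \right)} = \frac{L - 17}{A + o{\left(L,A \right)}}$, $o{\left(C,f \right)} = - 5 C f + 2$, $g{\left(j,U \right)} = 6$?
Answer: $- \frac{2347}{22080565} \approx -0.00010629$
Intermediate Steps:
$o{\left(C,f \right)} = 2 - 5 C f$ ($o{\left(C,f \right)} = - 5 C f + 2 = 2 - 5 C f$)
$F{\left(A,L \right)} = \frac{-17 + L}{2 + A - 5 A L}$ ($F{\left(A,L \right)} = \frac{L - 17}{A - \left(-2 + 5 L A\right)} = \frac{-17 + L}{A - \left(-2 + 5 A L\right)} = \frac{-17 + L}{2 + A - 5 A L}$)
$\frac{1}{F{\left(81,g{\left(-7,-5 \right)} \right)} - 9408} = \frac{1}{\frac{-17 + 6}{2 + 81 - 405 \cdot 6} - 9408} = \frac{1}{\frac{1}{2 + 81 - 2430} \left(-11\right) - 9408} = \frac{1}{\frac{1}{-2347} \left(-11\right) - 9408} = \frac{1}{\left(- \frac{1}{2347}\right) \left(-11\right) - 9408} = \frac{1}{\frac{11}{2347} - 9408} = \frac{1}{- \frac{22080565}{2347}} = - \frac{2347}{22080565}$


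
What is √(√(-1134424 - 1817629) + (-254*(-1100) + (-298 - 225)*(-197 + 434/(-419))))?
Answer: √(67235074249 + 175561*I*√2952053)/419 ≈ 618.85 + 1.3882*I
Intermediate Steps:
√(√(-1134424 - 1817629) + (-254*(-1100) + (-298 - 225)*(-197 + 434/(-419)))) = √(√(-2952053) + (279400 - 523*(-197 + 434*(-1/419)))) = √(I*√2952053 + (279400 - 523*(-197 - 434/419))) = √(I*√2952053 + (279400 - 523*(-82977/419))) = √(I*√2952053 + (279400 + 43396971/419)) = √(I*√2952053 + 160465571/419) = √(160465571/419 + I*√2952053)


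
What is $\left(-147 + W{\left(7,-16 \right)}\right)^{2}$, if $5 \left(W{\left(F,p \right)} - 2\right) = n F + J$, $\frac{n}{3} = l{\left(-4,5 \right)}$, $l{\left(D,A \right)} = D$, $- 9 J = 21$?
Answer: $\frac{5924356}{225} \approx 26330.0$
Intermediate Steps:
$J = - \frac{7}{3}$ ($J = \left(- \frac{1}{9}\right) 21 = - \frac{7}{3} \approx -2.3333$)
$n = -12$ ($n = 3 \left(-4\right) = -12$)
$W{\left(F,p \right)} = \frac{23}{15} - \frac{12 F}{5}$ ($W{\left(F,p \right)} = 2 + \frac{- 12 F - \frac{7}{3}}{5} = 2 + \frac{- \frac{7}{3} - 12 F}{5} = 2 - \left(\frac{7}{15} + \frac{12 F}{5}\right) = \frac{23}{15} - \frac{12 F}{5}$)
$\left(-147 + W{\left(7,-16 \right)}\right)^{2} = \left(-147 + \left(\frac{23}{15} - \frac{84}{5}\right)\right)^{2} = \left(-147 - \frac{229}{15}\right)^{2} = \left(- \frac{2434}{15}\right)^{2} = \frac{5924356}{225}$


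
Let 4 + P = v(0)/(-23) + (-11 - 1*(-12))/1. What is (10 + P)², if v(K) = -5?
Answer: 27556/529 ≈ 52.091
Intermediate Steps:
P = -64/23 (P = -4 + (-5/(-23) + (-11 - 1*(-12))/1) = -4 + (-5*(-1/23) + (-11 + 12)*1) = -4 + (5/23 + 1*1) = -4 + (5/23 + 1) = -4 + 28/23 = -64/23 ≈ -2.7826)
(10 + P)² = (10 - 64/23)² = (166/23)² = 27556/529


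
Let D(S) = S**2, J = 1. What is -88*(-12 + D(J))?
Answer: 968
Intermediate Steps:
-88*(-12 + D(J)) = -88*(-12 + 1**2) = -88*(-12 + 1) = -88*(-11) = 968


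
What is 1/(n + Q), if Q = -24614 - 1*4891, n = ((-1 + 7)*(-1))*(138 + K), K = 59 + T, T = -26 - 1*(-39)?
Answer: -1/30765 ≈ -3.2504e-5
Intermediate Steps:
T = 13 (T = -26 + 39 = 13)
K = 72 (K = 59 + 13 = 72)
n = -1260 (n = ((-1 + 7)*(-1))*(138 + 72) = (6*(-1))*210 = -6*210 = -1260)
Q = -29505 (Q = -24614 - 4891 = -29505)
1/(n + Q) = 1/(-1260 - 29505) = 1/(-30765) = -1/30765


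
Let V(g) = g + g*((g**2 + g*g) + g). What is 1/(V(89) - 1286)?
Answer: 1/1416662 ≈ 7.0588e-7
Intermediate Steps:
V(g) = g + g*(g + 2*g**2) (V(g) = g + g*((g**2 + g**2) + g) = g + g*(2*g**2 + g) = g + g*(g + 2*g**2))
1/(V(89) - 1286) = 1/(89*(1 + 89 + 2*89**2) - 1286) = 1/(89*(1 + 89 + 2*7921) - 1286) = 1/(89*(1 + 89 + 15842) - 1286) = 1/(89*15932 - 1286) = 1/(1417948 - 1286) = 1/1416662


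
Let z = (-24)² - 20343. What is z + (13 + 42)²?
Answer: -16742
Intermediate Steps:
z = -19767 (z = 576 - 20343 = -19767)
z + (13 + 42)² = -19767 + (13 + 42)² = -19767 + 55² = -19767 + 3025 = -16742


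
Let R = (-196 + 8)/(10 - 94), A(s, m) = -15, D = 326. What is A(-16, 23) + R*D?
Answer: 15007/21 ≈ 714.62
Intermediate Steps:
R = 47/21 (R = -188/(-84) = -188*(-1/84) = 47/21 ≈ 2.2381)
A(-16, 23) + R*D = -15 + (47/21)*326 = -15 + 15322/21 = 15007/21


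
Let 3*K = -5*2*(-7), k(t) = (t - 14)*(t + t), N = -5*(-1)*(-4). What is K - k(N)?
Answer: -4010/3 ≈ -1336.7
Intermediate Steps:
N = -20 (N = 5*(-4) = -20)
k(t) = 2*t*(-14 + t) (k(t) = (-14 + t)*(2*t) = 2*t*(-14 + t))
K = 70/3 (K = (-5*2*(-7))/3 = (-10*(-7))/3 = (⅓)*70 = 70/3 ≈ 23.333)
K - k(N) = 70/3 - 2*(-20)*(-14 - 20) = 70/3 - 2*(-20)*(-34) = 70/3 - 1*1360 = 70/3 - 1360 = -4010/3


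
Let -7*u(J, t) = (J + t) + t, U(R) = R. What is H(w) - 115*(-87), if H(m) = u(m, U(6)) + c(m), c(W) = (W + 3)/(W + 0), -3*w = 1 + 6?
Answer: 30010/3 ≈ 10003.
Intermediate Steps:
w = -7/3 (w = -(1 + 6)/3 = -1/3*7 = -7/3 ≈ -2.3333)
c(W) = (3 + W)/W
u(J, t) = -2*t/7 - J/7 (u(J, t) = -((J + t) + t)/7 = -(J + 2*t)/7 = -2*t/7 - J/7)
H(m) = -12/7 - m/7 + (3 + m)/m (H(m) = (-2/7*6 - m/7) + (3 + m)/m = (-12/7 - m/7) + (3 + m)/m = -12/7 - m/7 + (3 + m)/m)
H(w) - 115*(-87) = (-5/7 + 3/(-7/3) - 1/7*(-7/3)) - 115*(-87) = (-5/7 + 3*(-3/7) + 1/3) + 10005 = (-5/7 - 9/7 + 1/3) + 10005 = -5/3 + 10005 = 30010/3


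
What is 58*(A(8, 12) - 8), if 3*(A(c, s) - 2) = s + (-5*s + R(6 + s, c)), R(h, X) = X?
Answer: -3364/3 ≈ -1121.3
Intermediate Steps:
A(c, s) = 2 - 4*s/3 + c/3 (A(c, s) = 2 + (s + (-5*s + c))/3 = 2 + (s + (c - 5*s))/3 = 2 + (c - 4*s)/3 = 2 + (-4*s/3 + c/3) = 2 - 4*s/3 + c/3)
58*(A(8, 12) - 8) = 58*((2 - 4/3*12 + (⅓)*8) - 8) = 58*((2 - 16 + 8/3) - 8) = 58*(-34/3 - 8) = 58*(-58/3) = -3364/3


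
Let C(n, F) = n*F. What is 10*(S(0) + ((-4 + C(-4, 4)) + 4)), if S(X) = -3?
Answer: -190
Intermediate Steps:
C(n, F) = F*n
10*(S(0) + ((-4 + C(-4, 4)) + 4)) = 10*(-3 + ((-4 + 4*(-4)) + 4)) = 10*(-3 + ((-4 - 16) + 4)) = 10*(-3 + (-20 + 4)) = 10*(-3 - 16) = 10*(-19) = -190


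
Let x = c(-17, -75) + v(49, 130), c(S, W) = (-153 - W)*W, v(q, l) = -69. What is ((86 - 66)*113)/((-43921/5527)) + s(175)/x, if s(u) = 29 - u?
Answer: -72216999086/253907301 ≈ -284.42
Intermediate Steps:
c(S, W) = W*(-153 - W)
x = 5781 (x = -1*(-75)*(153 - 75) - 69 = -1*(-75)*78 - 69 = 5850 - 69 = 5781)
((86 - 66)*113)/((-43921/5527)) + s(175)/x = ((86 - 66)*113)/((-43921/5527)) + (29 - 1*175)/5781 = (20*113)/((-43921*1/5527)) + (29 - 175)*(1/5781) = 2260/(-43921/5527) - 146*1/5781 = 2260*(-5527/43921) - 146/5781 = -12491020/43921 - 146/5781 = -72216999086/253907301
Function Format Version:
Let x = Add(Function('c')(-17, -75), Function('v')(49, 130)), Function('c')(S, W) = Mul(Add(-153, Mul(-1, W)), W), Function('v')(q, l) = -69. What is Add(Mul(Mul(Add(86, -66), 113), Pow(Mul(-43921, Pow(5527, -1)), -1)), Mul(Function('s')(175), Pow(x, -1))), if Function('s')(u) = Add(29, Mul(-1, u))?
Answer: Rational(-72216999086, 253907301) ≈ -284.42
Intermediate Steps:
Function('c')(S, W) = Mul(W, Add(-153, Mul(-1, W)))
x = 5781 (x = Add(Mul(-1, -75, Add(153, -75)), -69) = Add(Mul(-1, -75, 78), -69) = Add(5850, -69) = 5781)
Add(Mul(Mul(Add(86, -66), 113), Pow(Mul(-43921, Pow(5527, -1)), -1)), Mul(Function('s')(175), Pow(x, -1))) = Add(Mul(Mul(Add(86, -66), 113), Pow(Mul(-43921, Pow(5527, -1)), -1)), Mul(Add(29, Mul(-1, 175)), Pow(5781, -1))) = Add(Mul(Mul(20, 113), Pow(Mul(-43921, Rational(1, 5527)), -1)), Mul(Add(29, -175), Rational(1, 5781))) = Add(Mul(2260, Pow(Rational(-43921, 5527), -1)), Mul(-146, Rational(1, 5781))) = Add(Mul(2260, Rational(-5527, 43921)), Rational(-146, 5781)) = Add(Rational(-12491020, 43921), Rational(-146, 5781)) = Rational(-72216999086, 253907301)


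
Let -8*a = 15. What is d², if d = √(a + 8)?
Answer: 49/8 ≈ 6.1250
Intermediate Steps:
a = -15/8 (a = -⅛*15 = -15/8 ≈ -1.8750)
d = 7*√2/4 (d = √(-15/8 + 8) = √(49/8) = 7*√2/4 ≈ 2.4749)
d² = (7*√2/4)² = 49/8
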